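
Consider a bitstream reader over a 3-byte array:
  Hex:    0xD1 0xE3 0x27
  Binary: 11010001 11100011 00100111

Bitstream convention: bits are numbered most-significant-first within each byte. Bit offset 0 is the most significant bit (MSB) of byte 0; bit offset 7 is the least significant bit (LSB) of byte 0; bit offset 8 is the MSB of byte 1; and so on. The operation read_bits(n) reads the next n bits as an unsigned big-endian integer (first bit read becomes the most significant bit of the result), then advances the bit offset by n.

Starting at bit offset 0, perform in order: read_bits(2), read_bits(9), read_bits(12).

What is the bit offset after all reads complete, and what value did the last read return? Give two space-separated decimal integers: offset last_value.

Answer: 23 403

Derivation:
Read 1: bits[0:2] width=2 -> value=3 (bin 11); offset now 2 = byte 0 bit 2; 22 bits remain
Read 2: bits[2:11] width=9 -> value=143 (bin 010001111); offset now 11 = byte 1 bit 3; 13 bits remain
Read 3: bits[11:23] width=12 -> value=403 (bin 000110010011); offset now 23 = byte 2 bit 7; 1 bits remain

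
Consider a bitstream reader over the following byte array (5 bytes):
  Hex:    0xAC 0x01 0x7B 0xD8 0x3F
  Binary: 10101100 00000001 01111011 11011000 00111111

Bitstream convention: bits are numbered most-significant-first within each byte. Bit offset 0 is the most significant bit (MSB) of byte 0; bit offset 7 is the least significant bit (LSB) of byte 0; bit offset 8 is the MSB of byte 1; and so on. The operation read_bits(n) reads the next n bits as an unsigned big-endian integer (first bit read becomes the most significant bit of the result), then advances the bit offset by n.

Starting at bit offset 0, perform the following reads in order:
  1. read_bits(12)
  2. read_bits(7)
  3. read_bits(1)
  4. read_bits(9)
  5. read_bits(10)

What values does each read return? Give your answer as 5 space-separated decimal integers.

Answer: 2752 11 1 379 31

Derivation:
Read 1: bits[0:12] width=12 -> value=2752 (bin 101011000000); offset now 12 = byte 1 bit 4; 28 bits remain
Read 2: bits[12:19] width=7 -> value=11 (bin 0001011); offset now 19 = byte 2 bit 3; 21 bits remain
Read 3: bits[19:20] width=1 -> value=1 (bin 1); offset now 20 = byte 2 bit 4; 20 bits remain
Read 4: bits[20:29] width=9 -> value=379 (bin 101111011); offset now 29 = byte 3 bit 5; 11 bits remain
Read 5: bits[29:39] width=10 -> value=31 (bin 0000011111); offset now 39 = byte 4 bit 7; 1 bits remain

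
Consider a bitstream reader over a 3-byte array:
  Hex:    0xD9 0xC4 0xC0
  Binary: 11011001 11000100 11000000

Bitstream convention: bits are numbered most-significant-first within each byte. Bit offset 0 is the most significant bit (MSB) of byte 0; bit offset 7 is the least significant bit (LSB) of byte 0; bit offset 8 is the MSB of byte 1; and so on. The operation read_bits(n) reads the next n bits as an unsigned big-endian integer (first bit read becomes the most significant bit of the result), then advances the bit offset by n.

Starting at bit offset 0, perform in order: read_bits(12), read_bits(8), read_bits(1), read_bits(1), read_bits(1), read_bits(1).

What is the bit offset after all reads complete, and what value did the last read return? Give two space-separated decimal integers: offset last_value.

Read 1: bits[0:12] width=12 -> value=3484 (bin 110110011100); offset now 12 = byte 1 bit 4; 12 bits remain
Read 2: bits[12:20] width=8 -> value=76 (bin 01001100); offset now 20 = byte 2 bit 4; 4 bits remain
Read 3: bits[20:21] width=1 -> value=0 (bin 0); offset now 21 = byte 2 bit 5; 3 bits remain
Read 4: bits[21:22] width=1 -> value=0 (bin 0); offset now 22 = byte 2 bit 6; 2 bits remain
Read 5: bits[22:23] width=1 -> value=0 (bin 0); offset now 23 = byte 2 bit 7; 1 bits remain
Read 6: bits[23:24] width=1 -> value=0 (bin 0); offset now 24 = byte 3 bit 0; 0 bits remain

Answer: 24 0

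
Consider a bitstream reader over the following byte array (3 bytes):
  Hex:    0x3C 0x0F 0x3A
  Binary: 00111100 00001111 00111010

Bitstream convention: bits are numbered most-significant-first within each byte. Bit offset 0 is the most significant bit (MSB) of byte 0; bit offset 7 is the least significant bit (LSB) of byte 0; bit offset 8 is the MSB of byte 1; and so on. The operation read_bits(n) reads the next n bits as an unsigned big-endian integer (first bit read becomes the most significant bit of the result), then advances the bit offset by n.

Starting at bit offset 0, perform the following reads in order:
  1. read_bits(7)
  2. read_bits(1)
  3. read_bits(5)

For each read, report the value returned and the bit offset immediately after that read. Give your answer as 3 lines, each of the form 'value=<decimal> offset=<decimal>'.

Answer: value=30 offset=7
value=0 offset=8
value=1 offset=13

Derivation:
Read 1: bits[0:7] width=7 -> value=30 (bin 0011110); offset now 7 = byte 0 bit 7; 17 bits remain
Read 2: bits[7:8] width=1 -> value=0 (bin 0); offset now 8 = byte 1 bit 0; 16 bits remain
Read 3: bits[8:13] width=5 -> value=1 (bin 00001); offset now 13 = byte 1 bit 5; 11 bits remain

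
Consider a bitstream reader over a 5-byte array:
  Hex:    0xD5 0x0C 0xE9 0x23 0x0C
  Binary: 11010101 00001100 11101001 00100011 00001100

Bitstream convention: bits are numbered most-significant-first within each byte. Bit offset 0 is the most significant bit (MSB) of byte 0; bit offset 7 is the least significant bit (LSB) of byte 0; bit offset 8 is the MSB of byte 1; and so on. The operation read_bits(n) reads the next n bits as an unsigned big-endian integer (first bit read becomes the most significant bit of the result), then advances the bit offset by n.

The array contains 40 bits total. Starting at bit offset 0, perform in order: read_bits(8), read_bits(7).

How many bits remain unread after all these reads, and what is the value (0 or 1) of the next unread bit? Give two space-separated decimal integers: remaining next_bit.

Answer: 25 0

Derivation:
Read 1: bits[0:8] width=8 -> value=213 (bin 11010101); offset now 8 = byte 1 bit 0; 32 bits remain
Read 2: bits[8:15] width=7 -> value=6 (bin 0000110); offset now 15 = byte 1 bit 7; 25 bits remain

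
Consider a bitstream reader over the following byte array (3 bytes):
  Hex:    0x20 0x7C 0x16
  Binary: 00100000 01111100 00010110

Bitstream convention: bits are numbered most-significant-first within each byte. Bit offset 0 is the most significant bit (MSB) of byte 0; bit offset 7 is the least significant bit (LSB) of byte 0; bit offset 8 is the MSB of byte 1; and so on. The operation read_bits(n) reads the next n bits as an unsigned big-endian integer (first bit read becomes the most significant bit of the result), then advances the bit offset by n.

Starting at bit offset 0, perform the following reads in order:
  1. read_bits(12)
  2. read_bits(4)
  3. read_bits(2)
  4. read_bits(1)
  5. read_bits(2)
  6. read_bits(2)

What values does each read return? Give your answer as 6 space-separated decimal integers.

Read 1: bits[0:12] width=12 -> value=519 (bin 001000000111); offset now 12 = byte 1 bit 4; 12 bits remain
Read 2: bits[12:16] width=4 -> value=12 (bin 1100); offset now 16 = byte 2 bit 0; 8 bits remain
Read 3: bits[16:18] width=2 -> value=0 (bin 00); offset now 18 = byte 2 bit 2; 6 bits remain
Read 4: bits[18:19] width=1 -> value=0 (bin 0); offset now 19 = byte 2 bit 3; 5 bits remain
Read 5: bits[19:21] width=2 -> value=2 (bin 10); offset now 21 = byte 2 bit 5; 3 bits remain
Read 6: bits[21:23] width=2 -> value=3 (bin 11); offset now 23 = byte 2 bit 7; 1 bits remain

Answer: 519 12 0 0 2 3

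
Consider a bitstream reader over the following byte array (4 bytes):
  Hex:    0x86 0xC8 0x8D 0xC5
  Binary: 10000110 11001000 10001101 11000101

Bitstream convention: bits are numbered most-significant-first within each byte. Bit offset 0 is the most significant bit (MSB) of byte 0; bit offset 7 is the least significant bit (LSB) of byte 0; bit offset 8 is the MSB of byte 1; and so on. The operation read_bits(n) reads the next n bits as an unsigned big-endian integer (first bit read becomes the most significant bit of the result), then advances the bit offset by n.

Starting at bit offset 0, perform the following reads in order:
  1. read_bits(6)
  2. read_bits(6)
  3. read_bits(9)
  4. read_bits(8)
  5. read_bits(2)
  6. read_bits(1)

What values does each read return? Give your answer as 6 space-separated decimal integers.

Answer: 33 44 273 184 2 1

Derivation:
Read 1: bits[0:6] width=6 -> value=33 (bin 100001); offset now 6 = byte 0 bit 6; 26 bits remain
Read 2: bits[6:12] width=6 -> value=44 (bin 101100); offset now 12 = byte 1 bit 4; 20 bits remain
Read 3: bits[12:21] width=9 -> value=273 (bin 100010001); offset now 21 = byte 2 bit 5; 11 bits remain
Read 4: bits[21:29] width=8 -> value=184 (bin 10111000); offset now 29 = byte 3 bit 5; 3 bits remain
Read 5: bits[29:31] width=2 -> value=2 (bin 10); offset now 31 = byte 3 bit 7; 1 bits remain
Read 6: bits[31:32] width=1 -> value=1 (bin 1); offset now 32 = byte 4 bit 0; 0 bits remain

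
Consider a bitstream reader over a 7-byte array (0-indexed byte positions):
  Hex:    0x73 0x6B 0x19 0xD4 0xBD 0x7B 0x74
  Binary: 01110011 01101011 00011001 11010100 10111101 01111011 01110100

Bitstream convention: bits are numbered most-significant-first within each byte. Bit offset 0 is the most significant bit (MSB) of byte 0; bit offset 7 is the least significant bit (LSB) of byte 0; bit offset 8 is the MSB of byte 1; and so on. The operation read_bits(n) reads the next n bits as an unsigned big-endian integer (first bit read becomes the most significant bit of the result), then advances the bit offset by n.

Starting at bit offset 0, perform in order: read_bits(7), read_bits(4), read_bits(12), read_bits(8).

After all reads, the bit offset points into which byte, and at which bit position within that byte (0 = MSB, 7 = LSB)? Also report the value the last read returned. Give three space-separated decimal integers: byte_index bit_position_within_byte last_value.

Answer: 3 7 234

Derivation:
Read 1: bits[0:7] width=7 -> value=57 (bin 0111001); offset now 7 = byte 0 bit 7; 49 bits remain
Read 2: bits[7:11] width=4 -> value=11 (bin 1011); offset now 11 = byte 1 bit 3; 45 bits remain
Read 3: bits[11:23] width=12 -> value=1420 (bin 010110001100); offset now 23 = byte 2 bit 7; 33 bits remain
Read 4: bits[23:31] width=8 -> value=234 (bin 11101010); offset now 31 = byte 3 bit 7; 25 bits remain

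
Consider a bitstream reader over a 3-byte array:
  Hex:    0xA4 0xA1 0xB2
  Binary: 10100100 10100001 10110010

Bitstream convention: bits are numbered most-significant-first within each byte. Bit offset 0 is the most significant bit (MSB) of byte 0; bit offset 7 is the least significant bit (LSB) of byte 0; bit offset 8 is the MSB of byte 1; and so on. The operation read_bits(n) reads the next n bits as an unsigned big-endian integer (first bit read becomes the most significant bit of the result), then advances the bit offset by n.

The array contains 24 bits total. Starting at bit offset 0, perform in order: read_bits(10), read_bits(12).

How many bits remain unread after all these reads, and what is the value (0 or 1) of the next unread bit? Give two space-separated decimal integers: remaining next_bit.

Read 1: bits[0:10] width=10 -> value=658 (bin 1010010010); offset now 10 = byte 1 bit 2; 14 bits remain
Read 2: bits[10:22] width=12 -> value=2156 (bin 100001101100); offset now 22 = byte 2 bit 6; 2 bits remain

Answer: 2 1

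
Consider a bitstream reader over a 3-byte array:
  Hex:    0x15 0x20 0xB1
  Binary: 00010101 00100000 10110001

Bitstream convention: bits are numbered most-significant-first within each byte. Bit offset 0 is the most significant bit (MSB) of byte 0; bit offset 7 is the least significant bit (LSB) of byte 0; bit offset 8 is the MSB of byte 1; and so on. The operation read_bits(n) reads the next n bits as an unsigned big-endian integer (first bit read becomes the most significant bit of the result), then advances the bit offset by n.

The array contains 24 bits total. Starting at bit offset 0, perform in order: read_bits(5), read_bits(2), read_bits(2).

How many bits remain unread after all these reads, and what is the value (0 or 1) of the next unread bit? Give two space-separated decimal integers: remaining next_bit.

Read 1: bits[0:5] width=5 -> value=2 (bin 00010); offset now 5 = byte 0 bit 5; 19 bits remain
Read 2: bits[5:7] width=2 -> value=2 (bin 10); offset now 7 = byte 0 bit 7; 17 bits remain
Read 3: bits[7:9] width=2 -> value=2 (bin 10); offset now 9 = byte 1 bit 1; 15 bits remain

Answer: 15 0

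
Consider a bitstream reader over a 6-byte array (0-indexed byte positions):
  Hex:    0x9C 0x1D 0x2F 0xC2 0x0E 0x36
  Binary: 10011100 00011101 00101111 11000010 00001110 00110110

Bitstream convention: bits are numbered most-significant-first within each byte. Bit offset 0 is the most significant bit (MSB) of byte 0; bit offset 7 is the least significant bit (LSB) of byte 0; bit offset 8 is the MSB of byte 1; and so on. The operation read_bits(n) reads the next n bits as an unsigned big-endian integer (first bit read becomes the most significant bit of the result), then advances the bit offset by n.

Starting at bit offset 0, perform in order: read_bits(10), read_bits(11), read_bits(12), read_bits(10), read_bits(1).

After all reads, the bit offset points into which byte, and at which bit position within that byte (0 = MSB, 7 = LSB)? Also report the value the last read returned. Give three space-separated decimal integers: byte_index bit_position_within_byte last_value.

Answer: 5 4 1

Derivation:
Read 1: bits[0:10] width=10 -> value=624 (bin 1001110000); offset now 10 = byte 1 bit 2; 38 bits remain
Read 2: bits[10:21] width=11 -> value=933 (bin 01110100101); offset now 21 = byte 2 bit 5; 27 bits remain
Read 3: bits[21:33] width=12 -> value=3972 (bin 111110000100); offset now 33 = byte 4 bit 1; 15 bits remain
Read 4: bits[33:43] width=10 -> value=113 (bin 0001110001); offset now 43 = byte 5 bit 3; 5 bits remain
Read 5: bits[43:44] width=1 -> value=1 (bin 1); offset now 44 = byte 5 bit 4; 4 bits remain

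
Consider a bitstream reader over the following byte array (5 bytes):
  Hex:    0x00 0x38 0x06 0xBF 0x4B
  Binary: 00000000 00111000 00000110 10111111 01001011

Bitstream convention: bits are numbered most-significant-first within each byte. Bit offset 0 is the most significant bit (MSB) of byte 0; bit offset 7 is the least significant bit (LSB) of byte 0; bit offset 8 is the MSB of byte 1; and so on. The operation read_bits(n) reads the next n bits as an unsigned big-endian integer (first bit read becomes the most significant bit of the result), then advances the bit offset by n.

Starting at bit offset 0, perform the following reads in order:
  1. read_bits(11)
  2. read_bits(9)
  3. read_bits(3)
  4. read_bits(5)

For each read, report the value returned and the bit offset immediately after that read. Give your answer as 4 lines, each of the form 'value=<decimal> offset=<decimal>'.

Answer: value=1 offset=11
value=384 offset=20
value=3 offset=23
value=11 offset=28

Derivation:
Read 1: bits[0:11] width=11 -> value=1 (bin 00000000001); offset now 11 = byte 1 bit 3; 29 bits remain
Read 2: bits[11:20] width=9 -> value=384 (bin 110000000); offset now 20 = byte 2 bit 4; 20 bits remain
Read 3: bits[20:23] width=3 -> value=3 (bin 011); offset now 23 = byte 2 bit 7; 17 bits remain
Read 4: bits[23:28] width=5 -> value=11 (bin 01011); offset now 28 = byte 3 bit 4; 12 bits remain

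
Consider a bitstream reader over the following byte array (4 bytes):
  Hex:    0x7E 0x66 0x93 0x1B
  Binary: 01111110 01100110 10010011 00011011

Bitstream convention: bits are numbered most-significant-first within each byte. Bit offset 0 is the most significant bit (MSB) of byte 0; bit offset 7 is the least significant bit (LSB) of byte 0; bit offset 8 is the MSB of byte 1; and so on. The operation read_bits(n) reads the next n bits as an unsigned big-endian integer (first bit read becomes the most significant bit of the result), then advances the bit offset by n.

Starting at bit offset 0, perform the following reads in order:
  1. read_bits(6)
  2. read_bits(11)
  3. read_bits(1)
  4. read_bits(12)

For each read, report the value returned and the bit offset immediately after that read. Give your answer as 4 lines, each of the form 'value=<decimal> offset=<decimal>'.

Read 1: bits[0:6] width=6 -> value=31 (bin 011111); offset now 6 = byte 0 bit 6; 26 bits remain
Read 2: bits[6:17] width=11 -> value=1229 (bin 10011001101); offset now 17 = byte 2 bit 1; 15 bits remain
Read 3: bits[17:18] width=1 -> value=0 (bin 0); offset now 18 = byte 2 bit 2; 14 bits remain
Read 4: bits[18:30] width=12 -> value=1222 (bin 010011000110); offset now 30 = byte 3 bit 6; 2 bits remain

Answer: value=31 offset=6
value=1229 offset=17
value=0 offset=18
value=1222 offset=30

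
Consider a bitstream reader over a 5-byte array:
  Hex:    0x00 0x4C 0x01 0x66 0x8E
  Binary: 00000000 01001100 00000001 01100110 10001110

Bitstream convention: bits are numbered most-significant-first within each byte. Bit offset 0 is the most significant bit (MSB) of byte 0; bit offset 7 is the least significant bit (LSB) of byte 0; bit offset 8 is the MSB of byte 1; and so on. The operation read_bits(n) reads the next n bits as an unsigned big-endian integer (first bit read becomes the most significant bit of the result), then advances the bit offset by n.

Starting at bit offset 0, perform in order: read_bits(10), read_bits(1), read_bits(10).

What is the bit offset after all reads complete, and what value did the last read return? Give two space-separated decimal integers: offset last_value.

Answer: 21 384

Derivation:
Read 1: bits[0:10] width=10 -> value=1 (bin 0000000001); offset now 10 = byte 1 bit 2; 30 bits remain
Read 2: bits[10:11] width=1 -> value=0 (bin 0); offset now 11 = byte 1 bit 3; 29 bits remain
Read 3: bits[11:21] width=10 -> value=384 (bin 0110000000); offset now 21 = byte 2 bit 5; 19 bits remain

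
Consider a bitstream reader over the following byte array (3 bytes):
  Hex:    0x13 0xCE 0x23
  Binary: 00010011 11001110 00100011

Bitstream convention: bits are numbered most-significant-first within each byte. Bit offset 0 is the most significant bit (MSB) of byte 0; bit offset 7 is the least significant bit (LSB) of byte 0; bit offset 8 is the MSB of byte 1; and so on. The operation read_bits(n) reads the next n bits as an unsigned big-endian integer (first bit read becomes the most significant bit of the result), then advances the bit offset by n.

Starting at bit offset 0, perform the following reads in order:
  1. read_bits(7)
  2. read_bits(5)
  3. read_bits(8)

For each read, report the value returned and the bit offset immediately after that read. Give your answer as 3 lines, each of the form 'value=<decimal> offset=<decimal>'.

Answer: value=9 offset=7
value=28 offset=12
value=226 offset=20

Derivation:
Read 1: bits[0:7] width=7 -> value=9 (bin 0001001); offset now 7 = byte 0 bit 7; 17 bits remain
Read 2: bits[7:12] width=5 -> value=28 (bin 11100); offset now 12 = byte 1 bit 4; 12 bits remain
Read 3: bits[12:20] width=8 -> value=226 (bin 11100010); offset now 20 = byte 2 bit 4; 4 bits remain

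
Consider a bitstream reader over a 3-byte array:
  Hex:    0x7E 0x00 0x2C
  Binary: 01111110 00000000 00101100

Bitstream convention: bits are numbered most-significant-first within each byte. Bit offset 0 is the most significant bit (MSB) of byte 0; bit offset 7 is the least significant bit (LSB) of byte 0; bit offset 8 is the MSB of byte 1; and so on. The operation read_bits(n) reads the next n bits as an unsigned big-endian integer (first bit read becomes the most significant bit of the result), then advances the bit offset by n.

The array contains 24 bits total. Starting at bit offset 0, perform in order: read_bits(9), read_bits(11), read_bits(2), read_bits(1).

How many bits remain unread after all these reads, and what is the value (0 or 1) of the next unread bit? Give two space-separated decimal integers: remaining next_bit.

Answer: 1 0

Derivation:
Read 1: bits[0:9] width=9 -> value=252 (bin 011111100); offset now 9 = byte 1 bit 1; 15 bits remain
Read 2: bits[9:20] width=11 -> value=2 (bin 00000000010); offset now 20 = byte 2 bit 4; 4 bits remain
Read 3: bits[20:22] width=2 -> value=3 (bin 11); offset now 22 = byte 2 bit 6; 2 bits remain
Read 4: bits[22:23] width=1 -> value=0 (bin 0); offset now 23 = byte 2 bit 7; 1 bits remain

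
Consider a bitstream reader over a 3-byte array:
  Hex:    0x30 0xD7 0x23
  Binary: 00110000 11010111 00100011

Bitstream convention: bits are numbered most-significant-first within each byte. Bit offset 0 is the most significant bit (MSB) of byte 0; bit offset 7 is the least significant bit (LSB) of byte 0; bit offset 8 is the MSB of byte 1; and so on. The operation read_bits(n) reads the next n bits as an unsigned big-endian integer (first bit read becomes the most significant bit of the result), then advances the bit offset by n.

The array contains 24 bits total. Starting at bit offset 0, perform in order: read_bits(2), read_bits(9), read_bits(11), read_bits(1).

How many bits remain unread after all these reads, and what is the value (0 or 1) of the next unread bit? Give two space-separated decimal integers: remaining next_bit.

Read 1: bits[0:2] width=2 -> value=0 (bin 00); offset now 2 = byte 0 bit 2; 22 bits remain
Read 2: bits[2:11] width=9 -> value=390 (bin 110000110); offset now 11 = byte 1 bit 3; 13 bits remain
Read 3: bits[11:22] width=11 -> value=1480 (bin 10111001000); offset now 22 = byte 2 bit 6; 2 bits remain
Read 4: bits[22:23] width=1 -> value=1 (bin 1); offset now 23 = byte 2 bit 7; 1 bits remain

Answer: 1 1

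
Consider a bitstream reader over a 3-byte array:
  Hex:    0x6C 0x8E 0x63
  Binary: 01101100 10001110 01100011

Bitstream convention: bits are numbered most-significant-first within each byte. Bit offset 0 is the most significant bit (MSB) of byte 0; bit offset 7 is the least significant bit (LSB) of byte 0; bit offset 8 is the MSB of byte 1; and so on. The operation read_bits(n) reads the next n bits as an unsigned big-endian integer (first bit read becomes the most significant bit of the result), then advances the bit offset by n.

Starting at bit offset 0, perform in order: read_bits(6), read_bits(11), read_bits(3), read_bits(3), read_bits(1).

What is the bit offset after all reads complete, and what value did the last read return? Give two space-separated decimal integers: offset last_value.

Read 1: bits[0:6] width=6 -> value=27 (bin 011011); offset now 6 = byte 0 bit 6; 18 bits remain
Read 2: bits[6:17] width=11 -> value=284 (bin 00100011100); offset now 17 = byte 2 bit 1; 7 bits remain
Read 3: bits[17:20] width=3 -> value=6 (bin 110); offset now 20 = byte 2 bit 4; 4 bits remain
Read 4: bits[20:23] width=3 -> value=1 (bin 001); offset now 23 = byte 2 bit 7; 1 bits remain
Read 5: bits[23:24] width=1 -> value=1 (bin 1); offset now 24 = byte 3 bit 0; 0 bits remain

Answer: 24 1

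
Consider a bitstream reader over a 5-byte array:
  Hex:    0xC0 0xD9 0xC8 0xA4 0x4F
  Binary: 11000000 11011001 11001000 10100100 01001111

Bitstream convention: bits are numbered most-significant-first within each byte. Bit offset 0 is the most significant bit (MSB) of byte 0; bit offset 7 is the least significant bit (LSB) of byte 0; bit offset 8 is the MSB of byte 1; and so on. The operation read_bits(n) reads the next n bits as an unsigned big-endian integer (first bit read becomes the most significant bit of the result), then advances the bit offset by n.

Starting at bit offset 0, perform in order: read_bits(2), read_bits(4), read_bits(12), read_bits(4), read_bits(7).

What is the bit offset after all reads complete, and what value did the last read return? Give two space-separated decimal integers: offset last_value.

Read 1: bits[0:2] width=2 -> value=3 (bin 11); offset now 2 = byte 0 bit 2; 38 bits remain
Read 2: bits[2:6] width=4 -> value=0 (bin 0000); offset now 6 = byte 0 bit 6; 34 bits remain
Read 3: bits[6:18] width=12 -> value=871 (bin 001101100111); offset now 18 = byte 2 bit 2; 22 bits remain
Read 4: bits[18:22] width=4 -> value=2 (bin 0010); offset now 22 = byte 2 bit 6; 18 bits remain
Read 5: bits[22:29] width=7 -> value=20 (bin 0010100); offset now 29 = byte 3 bit 5; 11 bits remain

Answer: 29 20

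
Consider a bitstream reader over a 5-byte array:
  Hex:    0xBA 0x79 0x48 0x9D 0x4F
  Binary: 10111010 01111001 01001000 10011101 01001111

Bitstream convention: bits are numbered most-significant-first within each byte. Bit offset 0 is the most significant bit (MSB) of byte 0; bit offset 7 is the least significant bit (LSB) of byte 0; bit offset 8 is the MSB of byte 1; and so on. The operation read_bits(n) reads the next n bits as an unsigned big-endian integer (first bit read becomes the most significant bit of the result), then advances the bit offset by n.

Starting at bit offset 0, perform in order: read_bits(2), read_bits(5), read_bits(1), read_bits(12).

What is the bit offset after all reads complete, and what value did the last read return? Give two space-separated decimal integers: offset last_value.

Answer: 20 1940

Derivation:
Read 1: bits[0:2] width=2 -> value=2 (bin 10); offset now 2 = byte 0 bit 2; 38 bits remain
Read 2: bits[2:7] width=5 -> value=29 (bin 11101); offset now 7 = byte 0 bit 7; 33 bits remain
Read 3: bits[7:8] width=1 -> value=0 (bin 0); offset now 8 = byte 1 bit 0; 32 bits remain
Read 4: bits[8:20] width=12 -> value=1940 (bin 011110010100); offset now 20 = byte 2 bit 4; 20 bits remain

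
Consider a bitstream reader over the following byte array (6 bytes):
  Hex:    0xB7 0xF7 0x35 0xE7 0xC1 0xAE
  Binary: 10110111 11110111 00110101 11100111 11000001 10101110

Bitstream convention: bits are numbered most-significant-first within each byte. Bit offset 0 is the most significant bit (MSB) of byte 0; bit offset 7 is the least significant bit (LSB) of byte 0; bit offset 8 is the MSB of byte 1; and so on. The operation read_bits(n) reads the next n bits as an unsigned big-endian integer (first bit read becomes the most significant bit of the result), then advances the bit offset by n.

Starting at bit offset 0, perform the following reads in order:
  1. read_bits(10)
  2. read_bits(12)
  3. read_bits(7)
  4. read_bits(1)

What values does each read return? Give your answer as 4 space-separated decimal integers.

Read 1: bits[0:10] width=10 -> value=735 (bin 1011011111); offset now 10 = byte 1 bit 2; 38 bits remain
Read 2: bits[10:22] width=12 -> value=3533 (bin 110111001101); offset now 22 = byte 2 bit 6; 26 bits remain
Read 3: bits[22:29] width=7 -> value=60 (bin 0111100); offset now 29 = byte 3 bit 5; 19 bits remain
Read 4: bits[29:30] width=1 -> value=1 (bin 1); offset now 30 = byte 3 bit 6; 18 bits remain

Answer: 735 3533 60 1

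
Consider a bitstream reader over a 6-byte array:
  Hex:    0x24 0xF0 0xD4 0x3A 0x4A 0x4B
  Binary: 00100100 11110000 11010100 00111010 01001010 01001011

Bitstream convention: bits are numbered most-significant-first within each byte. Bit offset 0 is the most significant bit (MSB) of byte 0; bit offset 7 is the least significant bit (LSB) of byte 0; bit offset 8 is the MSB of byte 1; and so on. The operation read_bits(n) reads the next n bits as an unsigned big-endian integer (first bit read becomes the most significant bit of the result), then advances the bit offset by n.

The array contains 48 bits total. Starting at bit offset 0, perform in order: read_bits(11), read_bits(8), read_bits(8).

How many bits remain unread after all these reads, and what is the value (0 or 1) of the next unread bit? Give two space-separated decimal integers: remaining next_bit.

Answer: 21 1

Derivation:
Read 1: bits[0:11] width=11 -> value=295 (bin 00100100111); offset now 11 = byte 1 bit 3; 37 bits remain
Read 2: bits[11:19] width=8 -> value=134 (bin 10000110); offset now 19 = byte 2 bit 3; 29 bits remain
Read 3: bits[19:27] width=8 -> value=161 (bin 10100001); offset now 27 = byte 3 bit 3; 21 bits remain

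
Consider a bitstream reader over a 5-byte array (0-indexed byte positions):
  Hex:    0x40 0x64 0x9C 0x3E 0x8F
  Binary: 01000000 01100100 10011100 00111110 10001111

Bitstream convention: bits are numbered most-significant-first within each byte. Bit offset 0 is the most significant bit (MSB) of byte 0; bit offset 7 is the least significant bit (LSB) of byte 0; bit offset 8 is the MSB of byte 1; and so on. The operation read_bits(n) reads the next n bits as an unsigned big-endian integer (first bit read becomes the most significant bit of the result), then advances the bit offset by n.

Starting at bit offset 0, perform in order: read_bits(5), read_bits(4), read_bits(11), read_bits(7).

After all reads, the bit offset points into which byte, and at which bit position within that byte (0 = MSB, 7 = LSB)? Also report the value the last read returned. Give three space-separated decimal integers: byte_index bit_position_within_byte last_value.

Answer: 3 3 97

Derivation:
Read 1: bits[0:5] width=5 -> value=8 (bin 01000); offset now 5 = byte 0 bit 5; 35 bits remain
Read 2: bits[5:9] width=4 -> value=0 (bin 0000); offset now 9 = byte 1 bit 1; 31 bits remain
Read 3: bits[9:20] width=11 -> value=1609 (bin 11001001001); offset now 20 = byte 2 bit 4; 20 bits remain
Read 4: bits[20:27] width=7 -> value=97 (bin 1100001); offset now 27 = byte 3 bit 3; 13 bits remain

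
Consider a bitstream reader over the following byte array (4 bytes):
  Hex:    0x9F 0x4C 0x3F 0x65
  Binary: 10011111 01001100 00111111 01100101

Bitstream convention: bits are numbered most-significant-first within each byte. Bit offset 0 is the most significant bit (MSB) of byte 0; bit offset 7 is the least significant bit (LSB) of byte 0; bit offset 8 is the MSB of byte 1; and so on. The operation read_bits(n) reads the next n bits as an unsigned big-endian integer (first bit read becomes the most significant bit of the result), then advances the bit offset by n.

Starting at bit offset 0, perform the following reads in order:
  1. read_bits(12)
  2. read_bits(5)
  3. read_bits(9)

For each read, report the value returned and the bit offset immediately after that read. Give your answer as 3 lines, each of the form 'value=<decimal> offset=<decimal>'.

Read 1: bits[0:12] width=12 -> value=2548 (bin 100111110100); offset now 12 = byte 1 bit 4; 20 bits remain
Read 2: bits[12:17] width=5 -> value=24 (bin 11000); offset now 17 = byte 2 bit 1; 15 bits remain
Read 3: bits[17:26] width=9 -> value=253 (bin 011111101); offset now 26 = byte 3 bit 2; 6 bits remain

Answer: value=2548 offset=12
value=24 offset=17
value=253 offset=26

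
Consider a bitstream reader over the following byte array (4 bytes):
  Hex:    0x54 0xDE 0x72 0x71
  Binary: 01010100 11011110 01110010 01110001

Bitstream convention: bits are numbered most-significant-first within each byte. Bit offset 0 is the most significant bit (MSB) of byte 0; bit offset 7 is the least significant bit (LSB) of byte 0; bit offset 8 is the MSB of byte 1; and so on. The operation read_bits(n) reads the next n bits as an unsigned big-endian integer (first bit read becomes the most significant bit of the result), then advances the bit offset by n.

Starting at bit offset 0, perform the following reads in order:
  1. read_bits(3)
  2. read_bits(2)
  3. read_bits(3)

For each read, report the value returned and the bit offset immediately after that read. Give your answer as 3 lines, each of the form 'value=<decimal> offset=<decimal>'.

Read 1: bits[0:3] width=3 -> value=2 (bin 010); offset now 3 = byte 0 bit 3; 29 bits remain
Read 2: bits[3:5] width=2 -> value=2 (bin 10); offset now 5 = byte 0 bit 5; 27 bits remain
Read 3: bits[5:8] width=3 -> value=4 (bin 100); offset now 8 = byte 1 bit 0; 24 bits remain

Answer: value=2 offset=3
value=2 offset=5
value=4 offset=8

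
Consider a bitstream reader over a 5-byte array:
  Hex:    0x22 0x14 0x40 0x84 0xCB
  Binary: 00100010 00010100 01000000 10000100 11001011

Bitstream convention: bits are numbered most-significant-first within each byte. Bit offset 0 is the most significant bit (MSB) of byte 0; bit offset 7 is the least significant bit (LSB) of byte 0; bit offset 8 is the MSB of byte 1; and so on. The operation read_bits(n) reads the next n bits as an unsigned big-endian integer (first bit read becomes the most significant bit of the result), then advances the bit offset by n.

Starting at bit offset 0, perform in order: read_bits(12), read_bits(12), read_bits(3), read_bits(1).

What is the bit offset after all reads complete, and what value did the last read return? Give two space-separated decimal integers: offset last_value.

Answer: 28 0

Derivation:
Read 1: bits[0:12] width=12 -> value=545 (bin 001000100001); offset now 12 = byte 1 bit 4; 28 bits remain
Read 2: bits[12:24] width=12 -> value=1088 (bin 010001000000); offset now 24 = byte 3 bit 0; 16 bits remain
Read 3: bits[24:27] width=3 -> value=4 (bin 100); offset now 27 = byte 3 bit 3; 13 bits remain
Read 4: bits[27:28] width=1 -> value=0 (bin 0); offset now 28 = byte 3 bit 4; 12 bits remain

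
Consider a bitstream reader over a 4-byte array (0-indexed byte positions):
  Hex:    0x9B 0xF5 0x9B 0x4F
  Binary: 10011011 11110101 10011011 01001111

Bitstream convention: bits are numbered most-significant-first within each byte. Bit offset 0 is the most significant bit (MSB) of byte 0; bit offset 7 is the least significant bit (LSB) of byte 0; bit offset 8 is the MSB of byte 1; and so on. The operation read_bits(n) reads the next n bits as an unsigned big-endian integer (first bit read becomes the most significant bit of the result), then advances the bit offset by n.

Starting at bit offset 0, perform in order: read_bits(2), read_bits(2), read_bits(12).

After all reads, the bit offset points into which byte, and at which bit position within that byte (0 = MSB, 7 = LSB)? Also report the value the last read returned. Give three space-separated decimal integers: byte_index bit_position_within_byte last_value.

Read 1: bits[0:2] width=2 -> value=2 (bin 10); offset now 2 = byte 0 bit 2; 30 bits remain
Read 2: bits[2:4] width=2 -> value=1 (bin 01); offset now 4 = byte 0 bit 4; 28 bits remain
Read 3: bits[4:16] width=12 -> value=3061 (bin 101111110101); offset now 16 = byte 2 bit 0; 16 bits remain

Answer: 2 0 3061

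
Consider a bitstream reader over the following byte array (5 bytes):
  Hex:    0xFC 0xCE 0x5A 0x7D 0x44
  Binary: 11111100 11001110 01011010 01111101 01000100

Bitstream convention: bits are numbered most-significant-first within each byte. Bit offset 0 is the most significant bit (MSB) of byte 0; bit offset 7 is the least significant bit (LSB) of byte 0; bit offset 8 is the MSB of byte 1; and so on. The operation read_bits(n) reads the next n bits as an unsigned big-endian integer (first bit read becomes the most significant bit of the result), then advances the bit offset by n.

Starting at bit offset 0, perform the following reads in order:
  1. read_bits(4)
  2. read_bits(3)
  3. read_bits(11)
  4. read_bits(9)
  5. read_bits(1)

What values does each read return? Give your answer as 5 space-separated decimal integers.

Read 1: bits[0:4] width=4 -> value=15 (bin 1111); offset now 4 = byte 0 bit 4; 36 bits remain
Read 2: bits[4:7] width=3 -> value=6 (bin 110); offset now 7 = byte 0 bit 7; 33 bits remain
Read 3: bits[7:18] width=11 -> value=825 (bin 01100111001); offset now 18 = byte 2 bit 2; 22 bits remain
Read 4: bits[18:27] width=9 -> value=211 (bin 011010011); offset now 27 = byte 3 bit 3; 13 bits remain
Read 5: bits[27:28] width=1 -> value=1 (bin 1); offset now 28 = byte 3 bit 4; 12 bits remain

Answer: 15 6 825 211 1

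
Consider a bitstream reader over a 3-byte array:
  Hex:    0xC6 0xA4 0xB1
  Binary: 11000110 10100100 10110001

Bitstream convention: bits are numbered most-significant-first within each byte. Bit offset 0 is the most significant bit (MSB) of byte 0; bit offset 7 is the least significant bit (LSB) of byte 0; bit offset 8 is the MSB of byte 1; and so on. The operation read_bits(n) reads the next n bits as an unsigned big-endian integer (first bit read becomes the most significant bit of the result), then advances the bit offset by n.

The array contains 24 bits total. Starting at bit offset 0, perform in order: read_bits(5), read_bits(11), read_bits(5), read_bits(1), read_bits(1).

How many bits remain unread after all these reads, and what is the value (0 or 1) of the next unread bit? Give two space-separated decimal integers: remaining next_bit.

Answer: 1 1

Derivation:
Read 1: bits[0:5] width=5 -> value=24 (bin 11000); offset now 5 = byte 0 bit 5; 19 bits remain
Read 2: bits[5:16] width=11 -> value=1700 (bin 11010100100); offset now 16 = byte 2 bit 0; 8 bits remain
Read 3: bits[16:21] width=5 -> value=22 (bin 10110); offset now 21 = byte 2 bit 5; 3 bits remain
Read 4: bits[21:22] width=1 -> value=0 (bin 0); offset now 22 = byte 2 bit 6; 2 bits remain
Read 5: bits[22:23] width=1 -> value=0 (bin 0); offset now 23 = byte 2 bit 7; 1 bits remain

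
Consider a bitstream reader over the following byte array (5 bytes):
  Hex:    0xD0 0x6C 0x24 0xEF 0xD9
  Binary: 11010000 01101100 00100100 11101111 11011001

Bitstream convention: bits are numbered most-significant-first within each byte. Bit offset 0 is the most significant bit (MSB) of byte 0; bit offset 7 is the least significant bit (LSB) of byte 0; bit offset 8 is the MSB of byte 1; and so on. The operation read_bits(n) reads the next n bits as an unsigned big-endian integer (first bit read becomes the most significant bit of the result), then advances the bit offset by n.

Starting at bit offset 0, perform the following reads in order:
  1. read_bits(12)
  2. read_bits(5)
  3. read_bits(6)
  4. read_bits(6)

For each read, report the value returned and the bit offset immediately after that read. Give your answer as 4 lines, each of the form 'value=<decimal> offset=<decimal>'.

Answer: value=3334 offset=12
value=24 offset=17
value=18 offset=23
value=29 offset=29

Derivation:
Read 1: bits[0:12] width=12 -> value=3334 (bin 110100000110); offset now 12 = byte 1 bit 4; 28 bits remain
Read 2: bits[12:17] width=5 -> value=24 (bin 11000); offset now 17 = byte 2 bit 1; 23 bits remain
Read 3: bits[17:23] width=6 -> value=18 (bin 010010); offset now 23 = byte 2 bit 7; 17 bits remain
Read 4: bits[23:29] width=6 -> value=29 (bin 011101); offset now 29 = byte 3 bit 5; 11 bits remain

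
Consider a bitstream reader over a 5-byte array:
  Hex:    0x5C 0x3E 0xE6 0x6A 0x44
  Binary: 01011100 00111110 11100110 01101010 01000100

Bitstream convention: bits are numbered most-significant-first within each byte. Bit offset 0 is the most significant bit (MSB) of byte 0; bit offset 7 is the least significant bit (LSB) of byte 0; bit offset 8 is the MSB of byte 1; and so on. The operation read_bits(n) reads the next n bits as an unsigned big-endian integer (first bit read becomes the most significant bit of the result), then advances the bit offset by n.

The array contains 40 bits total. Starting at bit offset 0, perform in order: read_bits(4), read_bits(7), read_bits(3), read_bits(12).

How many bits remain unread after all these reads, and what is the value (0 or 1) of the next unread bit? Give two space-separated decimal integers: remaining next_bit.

Read 1: bits[0:4] width=4 -> value=5 (bin 0101); offset now 4 = byte 0 bit 4; 36 bits remain
Read 2: bits[4:11] width=7 -> value=97 (bin 1100001); offset now 11 = byte 1 bit 3; 29 bits remain
Read 3: bits[11:14] width=3 -> value=7 (bin 111); offset now 14 = byte 1 bit 6; 26 bits remain
Read 4: bits[14:26] width=12 -> value=2969 (bin 101110011001); offset now 26 = byte 3 bit 2; 14 bits remain

Answer: 14 1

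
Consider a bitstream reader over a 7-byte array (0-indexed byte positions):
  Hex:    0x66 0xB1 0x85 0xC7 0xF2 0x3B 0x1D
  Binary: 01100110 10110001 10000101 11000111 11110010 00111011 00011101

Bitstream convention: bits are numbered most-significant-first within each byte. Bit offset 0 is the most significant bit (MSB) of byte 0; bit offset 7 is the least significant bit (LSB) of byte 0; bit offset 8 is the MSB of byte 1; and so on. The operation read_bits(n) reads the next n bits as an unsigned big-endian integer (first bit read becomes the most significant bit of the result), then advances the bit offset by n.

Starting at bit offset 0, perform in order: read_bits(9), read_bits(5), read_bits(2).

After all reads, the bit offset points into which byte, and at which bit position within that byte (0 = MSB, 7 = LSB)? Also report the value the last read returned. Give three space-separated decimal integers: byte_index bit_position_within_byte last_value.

Answer: 2 0 1

Derivation:
Read 1: bits[0:9] width=9 -> value=205 (bin 011001101); offset now 9 = byte 1 bit 1; 47 bits remain
Read 2: bits[9:14] width=5 -> value=12 (bin 01100); offset now 14 = byte 1 bit 6; 42 bits remain
Read 3: bits[14:16] width=2 -> value=1 (bin 01); offset now 16 = byte 2 bit 0; 40 bits remain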